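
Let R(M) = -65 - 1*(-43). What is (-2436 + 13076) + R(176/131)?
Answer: 10618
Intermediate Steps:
R(M) = -22 (R(M) = -65 + 43 = -22)
(-2436 + 13076) + R(176/131) = (-2436 + 13076) - 22 = 10640 - 22 = 10618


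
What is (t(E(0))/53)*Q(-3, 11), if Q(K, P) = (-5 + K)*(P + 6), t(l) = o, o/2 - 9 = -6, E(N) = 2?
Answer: -816/53 ≈ -15.396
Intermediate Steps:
o = 6 (o = 18 + 2*(-6) = 18 - 12 = 6)
t(l) = 6
Q(K, P) = (-5 + K)*(6 + P)
(t(E(0))/53)*Q(-3, 11) = (6/53)*(-30 - 5*11 + 6*(-3) - 3*11) = (6*(1/53))*(-30 - 55 - 18 - 33) = (6/53)*(-136) = -816/53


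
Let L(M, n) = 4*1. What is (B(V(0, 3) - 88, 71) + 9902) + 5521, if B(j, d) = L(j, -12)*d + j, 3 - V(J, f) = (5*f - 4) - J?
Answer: 15611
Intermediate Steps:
V(J, f) = 7 + J - 5*f (V(J, f) = 3 - ((5*f - 4) - J) = 3 - ((-4 + 5*f) - J) = 3 - (-4 - J + 5*f) = 3 + (4 + J - 5*f) = 7 + J - 5*f)
L(M, n) = 4
B(j, d) = j + 4*d (B(j, d) = 4*d + j = j + 4*d)
(B(V(0, 3) - 88, 71) + 9902) + 5521 = ((((7 + 0 - 5*3) - 88) + 4*71) + 9902) + 5521 = ((((7 + 0 - 15) - 88) + 284) + 9902) + 5521 = (((-8 - 88) + 284) + 9902) + 5521 = ((-96 + 284) + 9902) + 5521 = (188 + 9902) + 5521 = 10090 + 5521 = 15611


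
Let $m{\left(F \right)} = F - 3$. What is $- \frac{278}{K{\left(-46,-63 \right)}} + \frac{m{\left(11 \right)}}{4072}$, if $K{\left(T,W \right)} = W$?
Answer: $\frac{141565}{32067} \approx 4.4147$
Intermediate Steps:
$m{\left(F \right)} = -3 + F$
$- \frac{278}{K{\left(-46,-63 \right)}} + \frac{m{\left(11 \right)}}{4072} = - \frac{278}{-63} + \frac{-3 + 11}{4072} = \left(-278\right) \left(- \frac{1}{63}\right) + 8 \cdot \frac{1}{4072} = \frac{278}{63} + \frac{1}{509} = \frac{141565}{32067}$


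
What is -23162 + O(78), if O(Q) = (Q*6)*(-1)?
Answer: -23630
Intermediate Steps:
O(Q) = -6*Q (O(Q) = (6*Q)*(-1) = -6*Q)
-23162 + O(78) = -23162 - 6*78 = -23162 - 468 = -23630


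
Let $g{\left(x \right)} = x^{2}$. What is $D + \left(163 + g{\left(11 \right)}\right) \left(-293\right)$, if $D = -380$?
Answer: $-83592$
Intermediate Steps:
$D + \left(163 + g{\left(11 \right)}\right) \left(-293\right) = -380 + \left(163 + 11^{2}\right) \left(-293\right) = -380 + \left(163 + 121\right) \left(-293\right) = -380 + 284 \left(-293\right) = -380 - 83212 = -83592$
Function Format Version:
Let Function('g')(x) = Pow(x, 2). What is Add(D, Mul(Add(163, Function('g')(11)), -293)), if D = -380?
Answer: -83592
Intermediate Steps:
Add(D, Mul(Add(163, Function('g')(11)), -293)) = Add(-380, Mul(Add(163, Pow(11, 2)), -293)) = Add(-380, Mul(Add(163, 121), -293)) = Add(-380, Mul(284, -293)) = Add(-380, -83212) = -83592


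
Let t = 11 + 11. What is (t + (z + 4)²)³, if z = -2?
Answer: 17576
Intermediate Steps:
t = 22
(t + (z + 4)²)³ = (22 + (-2 + 4)²)³ = (22 + 2²)³ = (22 + 4)³ = 26³ = 17576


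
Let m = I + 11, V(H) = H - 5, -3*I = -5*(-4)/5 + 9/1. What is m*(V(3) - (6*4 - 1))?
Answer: -500/3 ≈ -166.67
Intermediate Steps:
I = -13/3 (I = -(-5*(-4)/5 + 9/1)/3 = -(20*(⅕) + 9*1)/3 = -(4 + 9)/3 = -⅓*13 = -13/3 ≈ -4.3333)
V(H) = -5 + H
m = 20/3 (m = -13/3 + 11 = 20/3 ≈ 6.6667)
m*(V(3) - (6*4 - 1)) = 20*((-5 + 3) - (6*4 - 1))/3 = 20*(-2 - (24 - 1))/3 = 20*(-2 - 1*23)/3 = 20*(-2 - 23)/3 = (20/3)*(-25) = -500/3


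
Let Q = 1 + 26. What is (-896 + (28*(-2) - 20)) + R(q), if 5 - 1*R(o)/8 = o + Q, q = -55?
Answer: -708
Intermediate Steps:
Q = 27
R(o) = -176 - 8*o (R(o) = 40 - 8*(o + 27) = 40 - 8*(27 + o) = 40 + (-216 - 8*o) = -176 - 8*o)
(-896 + (28*(-2) - 20)) + R(q) = (-896 + (28*(-2) - 20)) + (-176 - 8*(-55)) = (-896 + (-56 - 20)) + (-176 + 440) = (-896 - 76) + 264 = -972 + 264 = -708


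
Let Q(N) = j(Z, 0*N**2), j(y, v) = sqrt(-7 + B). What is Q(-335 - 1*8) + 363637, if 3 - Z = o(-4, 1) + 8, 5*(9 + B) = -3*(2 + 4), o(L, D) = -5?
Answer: 363637 + 7*I*sqrt(10)/5 ≈ 3.6364e+5 + 4.4272*I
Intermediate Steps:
B = -63/5 (B = -9 + (-3*(2 + 4))/5 = -9 + (-3*6)/5 = -9 + (1/5)*(-18) = -9 - 18/5 = -63/5 ≈ -12.600)
Z = 0 (Z = 3 - (-5 + 8) = 3 - 1*3 = 3 - 3 = 0)
j(y, v) = 7*I*sqrt(10)/5 (j(y, v) = sqrt(-7 - 63/5) = sqrt(-98/5) = 7*I*sqrt(10)/5)
Q(N) = 7*I*sqrt(10)/5
Q(-335 - 1*8) + 363637 = 7*I*sqrt(10)/5 + 363637 = 363637 + 7*I*sqrt(10)/5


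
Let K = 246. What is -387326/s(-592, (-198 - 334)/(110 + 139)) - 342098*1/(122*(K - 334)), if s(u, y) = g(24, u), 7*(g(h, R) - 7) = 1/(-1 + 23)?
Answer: -320006997201/5792072 ≈ -55249.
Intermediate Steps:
g(h, R) = 1079/154 (g(h, R) = 7 + 1/(7*(-1 + 23)) = 7 + (1/7)/22 = 7 + (1/7)*(1/22) = 7 + 1/154 = 1079/154)
s(u, y) = 1079/154
-387326/s(-592, (-198 - 334)/(110 + 139)) - 342098*1/(122*(K - 334)) = -387326/1079/154 - 342098*1/(122*(246 - 334)) = -387326*154/1079 - 342098/(122*(-88)) = -59648204/1079 - 342098/(-10736) = -59648204/1079 - 342098*(-1/10736) = -59648204/1079 + 171049/5368 = -320006997201/5792072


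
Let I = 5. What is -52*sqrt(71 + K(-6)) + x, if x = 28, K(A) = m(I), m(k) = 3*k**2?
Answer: 28 - 52*sqrt(146) ≈ -600.32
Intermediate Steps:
K(A) = 75 (K(A) = 3*5**2 = 3*25 = 75)
-52*sqrt(71 + K(-6)) + x = -52*sqrt(71 + 75) + 28 = -52*sqrt(146) + 28 = 28 - 52*sqrt(146)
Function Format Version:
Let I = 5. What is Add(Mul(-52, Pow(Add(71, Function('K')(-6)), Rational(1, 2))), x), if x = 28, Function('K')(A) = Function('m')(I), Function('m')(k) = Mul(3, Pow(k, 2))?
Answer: Add(28, Mul(-52, Pow(146, Rational(1, 2)))) ≈ -600.32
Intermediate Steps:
Function('K')(A) = 75 (Function('K')(A) = Mul(3, Pow(5, 2)) = Mul(3, 25) = 75)
Add(Mul(-52, Pow(Add(71, Function('K')(-6)), Rational(1, 2))), x) = Add(Mul(-52, Pow(Add(71, 75), Rational(1, 2))), 28) = Add(Mul(-52, Pow(146, Rational(1, 2))), 28) = Add(28, Mul(-52, Pow(146, Rational(1, 2))))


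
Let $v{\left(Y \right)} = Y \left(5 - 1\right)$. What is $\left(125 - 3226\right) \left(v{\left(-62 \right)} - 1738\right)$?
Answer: $6158586$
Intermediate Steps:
$v{\left(Y \right)} = 4 Y$ ($v{\left(Y \right)} = Y 4 = 4 Y$)
$\left(125 - 3226\right) \left(v{\left(-62 \right)} - 1738\right) = \left(125 - 3226\right) \left(4 \left(-62\right) - 1738\right) = - 3101 \left(-248 - 1738\right) = \left(-3101\right) \left(-1986\right) = 6158586$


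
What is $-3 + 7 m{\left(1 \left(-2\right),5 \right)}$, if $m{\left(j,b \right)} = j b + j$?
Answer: $-87$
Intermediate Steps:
$m{\left(j,b \right)} = j + b j$ ($m{\left(j,b \right)} = b j + j = j + b j$)
$-3 + 7 m{\left(1 \left(-2\right),5 \right)} = -3 + 7 \cdot 1 \left(-2\right) \left(1 + 5\right) = -3 + 7 \left(\left(-2\right) 6\right) = -3 + 7 \left(-12\right) = -3 - 84 = -87$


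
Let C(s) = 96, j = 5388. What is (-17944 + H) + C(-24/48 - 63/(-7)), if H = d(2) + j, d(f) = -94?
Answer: -12554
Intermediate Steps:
H = 5294 (H = -94 + 5388 = 5294)
(-17944 + H) + C(-24/48 - 63/(-7)) = (-17944 + 5294) + 96 = -12650 + 96 = -12554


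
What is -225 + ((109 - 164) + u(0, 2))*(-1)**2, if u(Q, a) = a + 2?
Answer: -276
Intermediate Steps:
u(Q, a) = 2 + a
-225 + ((109 - 164) + u(0, 2))*(-1)**2 = -225 + ((109 - 164) + (2 + 2))*(-1)**2 = -225 + (-55 + 4)*1 = -225 - 51*1 = -225 - 51 = -276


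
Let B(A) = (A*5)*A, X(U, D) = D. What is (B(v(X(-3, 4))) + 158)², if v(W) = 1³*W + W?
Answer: 228484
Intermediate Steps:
v(W) = 2*W (v(W) = 1*W + W = W + W = 2*W)
B(A) = 5*A² (B(A) = (5*A)*A = 5*A²)
(B(v(X(-3, 4))) + 158)² = (5*(2*4)² + 158)² = (5*8² + 158)² = (5*64 + 158)² = (320 + 158)² = 478² = 228484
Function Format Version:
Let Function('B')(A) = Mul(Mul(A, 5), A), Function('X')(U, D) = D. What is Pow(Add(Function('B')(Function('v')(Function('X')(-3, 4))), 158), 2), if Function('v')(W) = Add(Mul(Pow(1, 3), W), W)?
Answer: 228484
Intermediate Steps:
Function('v')(W) = Mul(2, W) (Function('v')(W) = Add(Mul(1, W), W) = Add(W, W) = Mul(2, W))
Function('B')(A) = Mul(5, Pow(A, 2)) (Function('B')(A) = Mul(Mul(5, A), A) = Mul(5, Pow(A, 2)))
Pow(Add(Function('B')(Function('v')(Function('X')(-3, 4))), 158), 2) = Pow(Add(Mul(5, Pow(Mul(2, 4), 2)), 158), 2) = Pow(Add(Mul(5, Pow(8, 2)), 158), 2) = Pow(Add(Mul(5, 64), 158), 2) = Pow(Add(320, 158), 2) = Pow(478, 2) = 228484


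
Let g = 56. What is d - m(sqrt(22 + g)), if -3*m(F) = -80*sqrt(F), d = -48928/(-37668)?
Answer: 12232/9417 - 80*78**(1/4)/3 ≈ -77.950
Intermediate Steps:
d = 12232/9417 (d = -48928*(-1/37668) = 12232/9417 ≈ 1.2989)
m(F) = 80*sqrt(F)/3 (m(F) = -(-80)*sqrt(F)/3 = 80*sqrt(F)/3)
d - m(sqrt(22 + g)) = 12232/9417 - 80*sqrt(sqrt(22 + 56))/3 = 12232/9417 - 80*sqrt(sqrt(78))/3 = 12232/9417 - 80*78**(1/4)/3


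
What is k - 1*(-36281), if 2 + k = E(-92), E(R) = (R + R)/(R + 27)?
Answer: 2358319/65 ≈ 36282.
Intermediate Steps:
E(R) = 2*R/(27 + R) (E(R) = (2*R)/(27 + R) = 2*R/(27 + R))
k = 54/65 (k = -2 + 2*(-92)/(27 - 92) = -2 + 2*(-92)/(-65) = -2 + 2*(-92)*(-1/65) = -2 + 184/65 = 54/65 ≈ 0.83077)
k - 1*(-36281) = 54/65 - 1*(-36281) = 54/65 + 36281 = 2358319/65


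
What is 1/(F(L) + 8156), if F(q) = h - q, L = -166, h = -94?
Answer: 1/8228 ≈ 0.00012154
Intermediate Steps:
F(q) = -94 - q
1/(F(L) + 8156) = 1/((-94 - 1*(-166)) + 8156) = 1/((-94 + 166) + 8156) = 1/(72 + 8156) = 1/8228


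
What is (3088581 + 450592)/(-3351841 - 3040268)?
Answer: -3539173/6392109 ≈ -0.55368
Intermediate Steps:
(3088581 + 450592)/(-3351841 - 3040268) = 3539173/(-6392109) = 3539173*(-1/6392109) = -3539173/6392109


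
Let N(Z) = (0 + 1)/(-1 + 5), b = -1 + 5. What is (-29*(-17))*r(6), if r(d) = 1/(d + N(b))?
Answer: 1972/25 ≈ 78.880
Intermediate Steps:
b = 4
N(Z) = 1/4
r(d) = 1/(1/4 + d) (r(d) = 1/(d + 1/4) = 1/(1/4 + d))
(-29*(-17))*r(6) = (-29*(-17))*(4/(1 + 4*6)) = 493*(4/(1 + 24)) = 493*(4/25) = 1972/25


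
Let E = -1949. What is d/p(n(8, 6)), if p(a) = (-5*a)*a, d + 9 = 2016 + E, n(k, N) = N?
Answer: -29/90 ≈ -0.32222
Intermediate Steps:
d = 58 (d = -9 + (2016 - 1949) = -9 + 67 = 58)
p(a) = -5*a**2
d/p(n(8, 6)) = 58/((-5*6**2)) = 58/((-5*36)) = 58/(-180) = 58*(-1/180) = -29/90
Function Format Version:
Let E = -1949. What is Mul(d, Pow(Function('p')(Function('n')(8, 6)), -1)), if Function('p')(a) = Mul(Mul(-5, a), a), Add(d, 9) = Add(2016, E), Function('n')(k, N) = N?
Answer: Rational(-29, 90) ≈ -0.32222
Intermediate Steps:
d = 58 (d = Add(-9, Add(2016, -1949)) = Add(-9, 67) = 58)
Function('p')(a) = Mul(-5, Pow(a, 2))
Mul(d, Pow(Function('p')(Function('n')(8, 6)), -1)) = Mul(58, Pow(Mul(-5, Pow(6, 2)), -1)) = Mul(58, Pow(Mul(-5, 36), -1)) = Mul(58, Pow(-180, -1)) = Mul(58, Rational(-1, 180)) = Rational(-29, 90)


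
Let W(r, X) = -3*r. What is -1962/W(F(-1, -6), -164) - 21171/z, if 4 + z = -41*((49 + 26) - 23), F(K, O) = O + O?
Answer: -31747/712 ≈ -44.589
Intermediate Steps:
F(K, O) = 2*O
z = -2136 (z = -4 - 41*((49 + 26) - 23) = -4 - 41*(75 - 23) = -4 - 41*52 = -4 - 2132 = -2136)
-1962/W(F(-1, -6), -164) - 21171/z = -1962/((-6*(-6))) - 21171/(-2136) = -1962/((-3*(-12))) - 21171*(-1/2136) = -1962/36 + 7057/712 = -1962*1/36 + 7057/712 = -109/2 + 7057/712 = -31747/712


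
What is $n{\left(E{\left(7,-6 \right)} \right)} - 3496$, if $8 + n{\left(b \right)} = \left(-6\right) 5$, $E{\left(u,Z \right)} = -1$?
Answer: $-3534$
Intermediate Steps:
$n{\left(b \right)} = -38$ ($n{\left(b \right)} = -8 - 30 = -38$)
$n{\left(E{\left(7,-6 \right)} \right)} - 3496 = -38 - 3496 = -3534$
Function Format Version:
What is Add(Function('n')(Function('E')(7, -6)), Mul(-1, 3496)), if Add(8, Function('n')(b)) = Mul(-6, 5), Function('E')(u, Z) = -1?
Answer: -3534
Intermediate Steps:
Function('n')(b) = -38 (Function('n')(b) = Add(-8, Mul(-6, 5)) = Add(-8, -30) = -38)
Add(Function('n')(Function('E')(7, -6)), Mul(-1, 3496)) = Add(-38, Mul(-1, 3496)) = Add(-38, -3496) = -3534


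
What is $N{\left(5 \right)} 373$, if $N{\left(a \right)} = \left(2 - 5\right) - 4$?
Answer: $-2611$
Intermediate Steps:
$N{\left(a \right)} = -7$ ($N{\left(a \right)} = \left(2 - 5\right) - 4 = -3 - 4 = -7$)
$N{\left(5 \right)} 373 = \left(-7\right) 373 = -2611$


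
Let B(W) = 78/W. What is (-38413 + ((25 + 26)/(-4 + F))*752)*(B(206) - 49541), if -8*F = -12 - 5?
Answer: 1501908700508/515 ≈ 2.9163e+9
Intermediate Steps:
F = 17/8 (F = -(-12 - 5)/8 = -1/8*(-17) = 17/8 ≈ 2.1250)
(-38413 + ((25 + 26)/(-4 + F))*752)*(B(206) - 49541) = (-38413 + ((25 + 26)/(-4 + 17/8))*752)*(78/206 - 49541) = (-38413 + (51/(-15/8))*752)*(78*(1/206) - 49541) = (-38413 + (51*(-8/15))*752)*(39/103 - 49541) = (-38413 - 136/5*752)*(-5102684/103) = (-38413 - 102272/5)*(-5102684/103) = -294337/5*(-5102684/103) = 1501908700508/515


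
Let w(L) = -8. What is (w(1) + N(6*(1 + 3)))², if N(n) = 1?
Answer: 49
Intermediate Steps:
(w(1) + N(6*(1 + 3)))² = (-8 + 1)² = (-7)² = 49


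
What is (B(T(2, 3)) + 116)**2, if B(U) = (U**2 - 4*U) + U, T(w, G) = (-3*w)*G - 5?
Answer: 509796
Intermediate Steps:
T(w, G) = -5 - 3*G*w (T(w, G) = -3*G*w - 5 = -5 - 3*G*w)
B(U) = U**2 - 3*U
(B(T(2, 3)) + 116)**2 = ((-5 - 3*3*2)*(-3 + (-5 - 3*3*2)) + 116)**2 = ((-5 - 18)*(-3 + (-5 - 18)) + 116)**2 = (-23*(-3 - 23) + 116)**2 = (-23*(-26) + 116)**2 = (598 + 116)**2 = 714**2 = 509796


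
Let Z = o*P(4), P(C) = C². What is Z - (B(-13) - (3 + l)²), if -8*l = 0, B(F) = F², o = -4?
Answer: -224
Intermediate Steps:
l = 0 (l = -⅛*0 = 0)
Z = -64 (Z = -4*4² = -4*16 = -64)
Z - (B(-13) - (3 + l)²) = -64 - ((-13)² - (3 + 0)²) = -64 - (169 - 1*3²) = -64 - (169 - 1*9) = -64 - (169 - 9) = -64 - 1*160 = -64 - 160 = -224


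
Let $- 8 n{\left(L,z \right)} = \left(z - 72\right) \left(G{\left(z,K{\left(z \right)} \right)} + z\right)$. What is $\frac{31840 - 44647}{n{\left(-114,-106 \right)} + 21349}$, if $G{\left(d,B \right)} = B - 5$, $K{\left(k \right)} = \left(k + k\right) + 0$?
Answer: $- \frac{17076}{18883} \approx -0.90431$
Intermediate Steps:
$K{\left(k \right)} = 2 k$ ($K{\left(k \right)} = 2 k + 0 = 2 k$)
$G{\left(d,B \right)} = -5 + B$
$n{\left(L,z \right)} = - \frac{\left(-72 + z\right) \left(-5 + 3 z\right)}{8}$ ($n{\left(L,z \right)} = - \frac{\left(z - 72\right) \left(\left(-5 + 2 z\right) + z\right)}{8} = - \frac{\left(-72 + z\right) \left(-5 + 3 z\right)}{8}$)
$\frac{31840 - 44647}{n{\left(-114,-106 \right)} + 21349} = \frac{31840 - 44647}{\left(-45 - \frac{3 \left(-106\right)^{2}}{8} + \frac{221}{8} \left(-106\right)\right) + 21349} = - \frac{12807}{\left(-45 - \frac{8427}{2} - \frac{11713}{4}\right) + 21349} = - \frac{12807}{- \frac{28747}{4} + 21349} = - \frac{12807}{\frac{56649}{4}} = \left(-12807\right) \frac{4}{56649} = - \frac{17076}{18883}$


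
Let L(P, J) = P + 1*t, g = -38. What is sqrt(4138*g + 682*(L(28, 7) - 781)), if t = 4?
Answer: I*sqrt(668062) ≈ 817.35*I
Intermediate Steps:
L(P, J) = 4 + P (L(P, J) = P + 1*4 = P + 4 = 4 + P)
sqrt(4138*g + 682*(L(28, 7) - 781)) = sqrt(4138*(-38) + 682*((4 + 28) - 781)) = sqrt(-157244 + 682*(32 - 781)) = sqrt(-157244 + 682*(-749)) = sqrt(-157244 - 510818) = sqrt(-668062) = I*sqrt(668062)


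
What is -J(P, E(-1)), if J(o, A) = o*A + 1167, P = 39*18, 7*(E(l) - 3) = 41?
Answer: -51693/7 ≈ -7384.7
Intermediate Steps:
E(l) = 62/7 (E(l) = 3 + (⅐)*41 = 3 + 41/7 = 62/7)
P = 702
J(o, A) = 1167 + A*o (J(o, A) = A*o + 1167 = 1167 + A*o)
-J(P, E(-1)) = -(1167 + (62/7)*702) = -(1167 + 43524/7) = -1*51693/7 = -51693/7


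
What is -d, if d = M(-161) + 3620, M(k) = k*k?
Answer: -29541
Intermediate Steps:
M(k) = k**2
d = 29541 (d = (-161)**2 + 3620 = 25921 + 3620 = 29541)
-d = -1*29541 = -29541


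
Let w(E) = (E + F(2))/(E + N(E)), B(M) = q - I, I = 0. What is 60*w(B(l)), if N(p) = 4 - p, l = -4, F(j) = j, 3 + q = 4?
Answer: 45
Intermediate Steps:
q = 1 (q = -3 + 4 = 1)
B(M) = 1 (B(M) = 1 - 1*0 = 1 + 0 = 1)
w(E) = 1/2 + E/4 (w(E) = (E + 2)/(E + (4 - E)) = (2 + E)/4 = (2 + E)*(1/4) = 1/2 + E/4)
60*w(B(l)) = 60*(1/2 + (1/4)*1) = 60*(1/2 + 1/4) = 60*(3/4) = 45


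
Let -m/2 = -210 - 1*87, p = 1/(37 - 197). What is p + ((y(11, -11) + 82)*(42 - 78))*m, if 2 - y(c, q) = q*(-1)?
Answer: -249765121/160 ≈ -1.5610e+6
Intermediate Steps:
y(c, q) = 2 + q (y(c, q) = 2 - q*(-1) = 2 - (-1)*q = 2 + q)
p = -1/160 (p = 1/(-160) = -1/160 ≈ -0.0062500)
m = 594 (m = -2*(-210 - 1*87) = -2*(-210 - 87) = -2*(-297) = 594)
p + ((y(11, -11) + 82)*(42 - 78))*m = -1/160 + (((2 - 11) + 82)*(42 - 78))*594 = -1/160 + ((-9 + 82)*(-36))*594 = -1/160 + (73*(-36))*594 = -1/160 - 2628*594 = -1/160 - 1561032 = -249765121/160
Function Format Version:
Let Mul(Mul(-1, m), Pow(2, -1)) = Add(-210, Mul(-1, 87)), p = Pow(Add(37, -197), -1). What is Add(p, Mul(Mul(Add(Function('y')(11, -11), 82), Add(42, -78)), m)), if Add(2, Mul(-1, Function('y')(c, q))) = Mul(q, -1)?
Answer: Rational(-249765121, 160) ≈ -1.5610e+6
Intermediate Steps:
Function('y')(c, q) = Add(2, q) (Function('y')(c, q) = Add(2, Mul(-1, Mul(q, -1))) = Add(2, Mul(-1, Mul(-1, q))) = Add(2, q))
p = Rational(-1, 160) (p = Pow(-160, -1) = Rational(-1, 160) ≈ -0.0062500)
m = 594 (m = Mul(-2, Add(-210, Mul(-1, 87))) = Mul(-2, Add(-210, -87)) = Mul(-2, -297) = 594)
Add(p, Mul(Mul(Add(Function('y')(11, -11), 82), Add(42, -78)), m)) = Add(Rational(-1, 160), Mul(Mul(Add(Add(2, -11), 82), Add(42, -78)), 594)) = Add(Rational(-1, 160), Mul(Mul(Add(-9, 82), -36), 594)) = Add(Rational(-1, 160), Mul(Mul(73, -36), 594)) = Add(Rational(-1, 160), Mul(-2628, 594)) = Add(Rational(-1, 160), -1561032) = Rational(-249765121, 160)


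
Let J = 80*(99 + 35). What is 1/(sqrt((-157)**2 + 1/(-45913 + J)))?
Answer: sqrt(477014861022)/108434032 ≈ 0.0063694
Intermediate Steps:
J = 10720 (J = 80*134 = 10720)
1/(sqrt((-157)**2 + 1/(-45913 + J))) = 1/(sqrt((-157)**2 + 1/(-45913 + 10720))) = 1/(sqrt(24649 + 1/(-35193))) = 1/(sqrt(24649 - 1/35193)) = 1/(sqrt(867472256/35193)) = 1/(8*sqrt(477014861022)/35193) = sqrt(477014861022)/108434032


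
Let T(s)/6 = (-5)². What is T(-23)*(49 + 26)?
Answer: 11250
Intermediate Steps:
T(s) = 150 (T(s) = 6*(-5)² = 6*25 = 150)
T(-23)*(49 + 26) = 150*(49 + 26) = 150*75 = 11250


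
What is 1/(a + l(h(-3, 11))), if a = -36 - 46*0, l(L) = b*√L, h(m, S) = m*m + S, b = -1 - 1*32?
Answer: 1/569 - 11*√5/3414 ≈ -0.0054472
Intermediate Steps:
b = -33 (b = -1 - 32 = -33)
h(m, S) = S + m² (h(m, S) = m² + S = S + m²)
l(L) = -33*√L
a = -36 (a = -36 + 0 = -36)
1/(a + l(h(-3, 11))) = 1/(-36 - 33*√(11 + (-3)²)) = 1/(-36 - 33*√(11 + 9)) = 1/(-36 - 66*√5)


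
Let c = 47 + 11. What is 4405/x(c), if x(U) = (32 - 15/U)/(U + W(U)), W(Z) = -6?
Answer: 13285480/1841 ≈ 7216.4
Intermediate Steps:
c = 58
x(U) = (32 - 15/U)/(-6 + U) (x(U) = (32 - 15/U)/(U - 6) = (32 - 15/U)/(-6 + U))
4405/x(c) = 4405/(((-15 + 32*58)/(58*(-6 + 58)))) = 4405/(((1/58)*(-15 + 1856)/52)) = 4405/(((1/58)*(1/52)*1841)) = 4405/(1841/3016) = 4405*(3016/1841) = 13285480/1841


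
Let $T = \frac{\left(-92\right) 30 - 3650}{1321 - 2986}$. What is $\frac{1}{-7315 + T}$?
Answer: $- \frac{333}{2434613} \approx -0.00013678$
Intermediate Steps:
$T = \frac{1282}{333}$ ($T = \frac{-2760 - 3650}{-1665} = \left(-6410\right) \left(- \frac{1}{1665}\right) = \frac{1282}{333} \approx 3.8498$)
$\frac{1}{-7315 + T} = \frac{1}{-7315 + \frac{1282}{333}} = \frac{1}{- \frac{2434613}{333}} = - \frac{333}{2434613}$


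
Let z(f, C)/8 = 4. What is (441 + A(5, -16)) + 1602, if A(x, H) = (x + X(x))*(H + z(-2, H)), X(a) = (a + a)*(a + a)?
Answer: 3723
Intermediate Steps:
z(f, C) = 32 (z(f, C) = 8*4 = 32)
X(a) = 4*a² (X(a) = (2*a)*(2*a) = 4*a²)
A(x, H) = (32 + H)*(x + 4*x²) (A(x, H) = (x + 4*x²)*(H + 32) = (x + 4*x²)*(32 + H) = (32 + H)*(x + 4*x²))
(441 + A(5, -16)) + 1602 = (441 + 5*(32 - 16 + 128*5 + 4*(-16)*5)) + 1602 = (441 + 5*(32 - 16 + 640 - 320)) + 1602 = (441 + 5*336) + 1602 = (441 + 1680) + 1602 = 2121 + 1602 = 3723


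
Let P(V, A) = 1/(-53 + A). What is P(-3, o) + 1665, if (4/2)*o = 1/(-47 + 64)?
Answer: 2998631/1801 ≈ 1665.0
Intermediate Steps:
o = 1/34 (o = 1/(2*(-47 + 64)) = (½)/17 = (½)*(1/17) = 1/34 ≈ 0.029412)
P(-3, o) + 1665 = 1/(-53 + 1/34) + 1665 = 1/(-1801/34) + 1665 = -34/1801 + 1665 = 2998631/1801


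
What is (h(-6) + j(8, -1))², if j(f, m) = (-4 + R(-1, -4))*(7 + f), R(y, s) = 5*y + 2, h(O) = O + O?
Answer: 13689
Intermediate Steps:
h(O) = 2*O
R(y, s) = 2 + 5*y
j(f, m) = -49 - 7*f (j(f, m) = (-4 + (2 + 5*(-1)))*(7 + f) = (-4 + (2 - 5))*(7 + f) = (-4 - 3)*(7 + f) = -7*(7 + f) = -49 - 7*f)
(h(-6) + j(8, -1))² = (2*(-6) + (-49 - 7*8))² = (-12 + (-49 - 56))² = (-12 - 105)² = (-117)² = 13689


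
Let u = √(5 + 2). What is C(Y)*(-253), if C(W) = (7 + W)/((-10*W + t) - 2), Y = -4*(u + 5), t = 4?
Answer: 63503/4934 + 6072*√7/2467 ≈ 19.382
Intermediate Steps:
u = √7 ≈ 2.6458
Y = -20 - 4*√7 (Y = -4*(√7 + 5) = -4*(5 + √7) = -20 - 4*√7 ≈ -30.583)
C(W) = (7 + W)/(2 - 10*W) (C(W) = (7 + W)/((-10*W + 4) - 2) = (7 + W)/((4 - 10*W) - 2) = (7 + W)/(2 - 10*W))
C(Y)*(-253) = ((-7 - (-20 - 4*√7))/(2*(-1 + 5*(-20 - 4*√7))))*(-253) = ((-7 + (20 + 4*√7))/(2*(-1 + (-100 - 20*√7))))*(-253) = ((13 + 4*√7)/(2*(-101 - 20*√7)))*(-253) = -253*(13 + 4*√7)/(2*(-101 - 20*√7))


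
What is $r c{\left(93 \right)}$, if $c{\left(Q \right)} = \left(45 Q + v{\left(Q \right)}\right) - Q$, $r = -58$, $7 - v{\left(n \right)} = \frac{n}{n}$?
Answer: $-237684$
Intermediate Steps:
$v{\left(n \right)} = 6$ ($v{\left(n \right)} = 7 - \frac{n}{n} = 7 - 1 = 6$)
$c{\left(Q \right)} = 6 + 44 Q$ ($c{\left(Q \right)} = \left(45 Q + 6\right) - Q = \left(6 + 45 Q\right) - Q = 6 + 44 Q$)
$r c{\left(93 \right)} = - 58 \left(6 + 44 \cdot 93\right) = - 58 \left(6 + 4092\right) = \left(-58\right) 4098 = -237684$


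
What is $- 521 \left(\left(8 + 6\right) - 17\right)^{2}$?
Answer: $-4689$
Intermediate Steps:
$- 521 \left(\left(8 + 6\right) - 17\right)^{2} = - 521 \left(14 - 17\right)^{2} = - 521 \left(-3\right)^{2} = \left(-521\right) 9 = -4689$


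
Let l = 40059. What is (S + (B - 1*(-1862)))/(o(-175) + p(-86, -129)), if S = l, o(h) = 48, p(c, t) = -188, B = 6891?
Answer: -12203/35 ≈ -348.66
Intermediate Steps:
S = 40059
(S + (B - 1*(-1862)))/(o(-175) + p(-86, -129)) = (40059 + (6891 - 1*(-1862)))/(48 - 188) = (40059 + (6891 + 1862))/(-140) = (40059 + 8753)*(-1/140) = 48812*(-1/140) = -12203/35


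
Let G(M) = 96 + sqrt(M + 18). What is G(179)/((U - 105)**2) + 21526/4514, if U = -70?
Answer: 329833547/69120625 + sqrt(197)/30625 ≈ 4.7723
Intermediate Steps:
G(M) = 96 + sqrt(18 + M)
G(179)/((U - 105)**2) + 21526/4514 = (96 + sqrt(18 + 179))/((-70 - 105)**2) + 21526/4514 = (96 + sqrt(197))/((-175)**2) + 21526*(1/4514) = (96 + sqrt(197))/30625 + 10763/2257 = (96 + sqrt(197))*(1/30625) + 10763/2257 = (96/30625 + sqrt(197)/30625) + 10763/2257 = 329833547/69120625 + sqrt(197)/30625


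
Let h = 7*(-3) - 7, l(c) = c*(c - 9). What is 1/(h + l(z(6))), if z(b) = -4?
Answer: 1/24 ≈ 0.041667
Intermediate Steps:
l(c) = c*(-9 + c)
h = -28 (h = -21 - 7 = -28)
1/(h + l(z(6))) = 1/(-28 - 4*(-9 - 4)) = 1/(-28 - 4*(-13)) = 1/(-28 + 52) = 1/24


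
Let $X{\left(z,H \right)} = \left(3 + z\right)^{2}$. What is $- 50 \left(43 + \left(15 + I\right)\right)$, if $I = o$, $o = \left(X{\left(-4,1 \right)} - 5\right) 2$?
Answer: $-2500$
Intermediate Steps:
$o = -8$ ($o = \left(\left(3 - 4\right)^{2} - 5\right) 2 = \left(\left(-1\right)^{2} - 5\right) 2 = \left(1 - 5\right) 2 = \left(-4\right) 2 = -8$)
$I = -8$
$- 50 \left(43 + \left(15 + I\right)\right) = - 50 \left(43 + \left(15 - 8\right)\right) = - 50 \left(43 + 7\right) = \left(-50\right) 50 = -2500$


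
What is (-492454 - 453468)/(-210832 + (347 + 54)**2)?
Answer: 945922/50031 ≈ 18.907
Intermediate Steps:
(-492454 - 453468)/(-210832 + (347 + 54)**2) = -945922/(-210832 + 401**2) = -945922/(-210832 + 160801) = -945922/(-50031) = -945922*(-1/50031) = 945922/50031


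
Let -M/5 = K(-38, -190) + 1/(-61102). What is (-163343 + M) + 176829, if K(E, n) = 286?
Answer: 736645717/61102 ≈ 12056.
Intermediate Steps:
M = -87375855/61102 (M = -5*(286 + 1/(-61102)) = -5*(286 - 1/61102) = -5*17475171/61102 = -87375855/61102 ≈ -1430.0)
(-163343 + M) + 176829 = (-163343 - 87375855/61102) + 176829 = -10067959841/61102 + 176829 = 736645717/61102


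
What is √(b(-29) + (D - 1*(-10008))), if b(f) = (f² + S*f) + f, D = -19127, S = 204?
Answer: I*√14223 ≈ 119.26*I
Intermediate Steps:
b(f) = f² + 205*f (b(f) = (f² + 204*f) + f = f² + 205*f)
√(b(-29) + (D - 1*(-10008))) = √(-29*(205 - 29) + (-19127 - 1*(-10008))) = √(-29*176 + (-19127 + 10008)) = √(-5104 - 9119) = √(-14223) = I*√14223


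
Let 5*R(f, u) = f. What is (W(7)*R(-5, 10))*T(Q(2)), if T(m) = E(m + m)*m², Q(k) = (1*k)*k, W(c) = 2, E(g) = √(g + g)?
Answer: -128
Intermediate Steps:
E(g) = √2*√g (E(g) = √(2*g) = √2*√g)
R(f, u) = f/5
Q(k) = k² (Q(k) = k*k = k²)
T(m) = 2*m^(5/2) (T(m) = (√2*√(m + m))*m² = (√2*√(2*m))*m² = (√2*(√2*√m))*m² = (2*√m)*m² = 2*m^(5/2))
(W(7)*R(-5, 10))*T(Q(2)) = (2*((⅕)*(-5)))*(2*(2²)^(5/2)) = (2*(-1))*(2*4^(5/2)) = -4*32 = -2*64 = -128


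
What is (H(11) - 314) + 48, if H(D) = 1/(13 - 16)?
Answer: -799/3 ≈ -266.33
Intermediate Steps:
H(D) = -1/3 (H(D) = 1/(-3) = -1/3)
(H(11) - 314) + 48 = (-1/3 - 314) + 48 = -943/3 + 48 = -799/3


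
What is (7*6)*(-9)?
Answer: -378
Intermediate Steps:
(7*6)*(-9) = 42*(-9) = -378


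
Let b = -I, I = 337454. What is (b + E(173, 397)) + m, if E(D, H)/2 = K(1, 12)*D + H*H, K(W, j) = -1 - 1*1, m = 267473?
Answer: 244545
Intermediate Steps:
K(W, j) = -2 (K(W, j) = -1 - 1 = -2)
E(D, H) = -4*D + 2*H² (E(D, H) = 2*(-2*D + H*H) = 2*(-2*D + H²) = 2*(H² - 2*D) = -4*D + 2*H²)
b = -337454 (b = -1*337454 = -337454)
(b + E(173, 397)) + m = (-337454 + (-4*173 + 2*397²)) + 267473 = (-337454 + (-692 + 2*157609)) + 267473 = (-337454 + (-692 + 315218)) + 267473 = (-337454 + 314526) + 267473 = -22928 + 267473 = 244545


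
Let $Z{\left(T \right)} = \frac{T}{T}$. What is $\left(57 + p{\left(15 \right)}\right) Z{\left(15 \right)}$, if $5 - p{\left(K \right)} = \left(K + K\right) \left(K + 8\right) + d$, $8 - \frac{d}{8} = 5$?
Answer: $-652$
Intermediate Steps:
$d = 24$ ($d = 64 - 40 = 24$)
$Z{\left(T \right)} = 1$
$p{\left(K \right)} = -19 - 2 K \left(8 + K\right)$ ($p{\left(K \right)} = 5 - \left(\left(K + K\right) \left(K + 8\right) + 24\right) = 5 - \left(2 K \left(8 + K\right) + 24\right) = 5 - \left(24 + 2 K \left(8 + K\right)\right) = -19 - 2 K \left(8 + K\right)$)
$\left(57 + p{\left(15 \right)}\right) Z{\left(15 \right)} = \left(57 - \left(259 + 450\right)\right) 1 = \left(57 - 709\right) 1 = \left(-652\right) 1 = -652$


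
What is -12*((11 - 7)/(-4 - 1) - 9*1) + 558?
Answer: 3378/5 ≈ 675.60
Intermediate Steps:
-12*((11 - 7)/(-4 - 1) - 9*1) + 558 = -12*(4/(-5) - 9) + 558 = -12*(4*(-1/5) - 9) + 558 = -12*(-4/5 - 9) + 558 = -12*(-49/5) + 558 = 588/5 + 558 = 3378/5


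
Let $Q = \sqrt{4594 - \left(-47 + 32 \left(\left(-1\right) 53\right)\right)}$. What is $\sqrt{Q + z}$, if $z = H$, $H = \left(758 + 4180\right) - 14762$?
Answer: $\sqrt{-9824 + \sqrt{6337}} \approx 98.714 i$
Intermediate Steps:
$Q = \sqrt{6337}$ ($Q = \sqrt{4594 + \left(47 - -1696\right)} = \sqrt{4594 + \left(47 + 1696\right)} = \sqrt{4594 + 1743} = \sqrt{6337} \approx 79.605$)
$H = -9824$ ($H = 4938 - 14762 = -9824$)
$z = -9824$
$\sqrt{Q + z} = \sqrt{\sqrt{6337} - 9824} = \sqrt{-9824 + \sqrt{6337}}$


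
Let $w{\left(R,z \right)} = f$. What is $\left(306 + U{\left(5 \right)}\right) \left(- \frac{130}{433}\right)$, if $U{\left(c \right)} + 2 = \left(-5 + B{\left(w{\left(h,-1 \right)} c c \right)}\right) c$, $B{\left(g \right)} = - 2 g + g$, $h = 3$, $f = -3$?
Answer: $- \frac{85020}{433} \approx -196.35$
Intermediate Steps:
$w{\left(R,z \right)} = -3$
$B{\left(g \right)} = - g$
$U{\left(c \right)} = -2 + c \left(-5 + 3 c^{2}\right)$ ($U{\left(c \right)} = -2 + \left(-5 - - 3 c c\right) c = -2 + \left(-5 - - 3 c^{2}\right) c = -2 + \left(-5 + 3 c^{2}\right) c = -2 + c \left(-5 + 3 c^{2}\right)$)
$\left(306 + U{\left(5 \right)}\right) \left(- \frac{130}{433}\right) = \left(306 - \left(27 - 375\right)\right) \left(- \frac{130}{433}\right) = \left(306 - -348\right) \left(\left(-130\right) \frac{1}{433}\right) = \left(306 - -348\right) \left(- \frac{130}{433}\right) = \left(306 + 348\right) \left(- \frac{130}{433}\right) = 654 \left(- \frac{130}{433}\right) = - \frac{85020}{433}$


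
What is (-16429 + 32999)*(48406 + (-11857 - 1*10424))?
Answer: 432891250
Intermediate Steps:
(-16429 + 32999)*(48406 + (-11857 - 1*10424)) = 16570*(48406 + (-11857 - 10424)) = 16570*(48406 - 22281) = 16570*26125 = 432891250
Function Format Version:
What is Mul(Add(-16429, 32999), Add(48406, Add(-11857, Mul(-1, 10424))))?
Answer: 432891250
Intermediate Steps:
Mul(Add(-16429, 32999), Add(48406, Add(-11857, Mul(-1, 10424)))) = Mul(16570, Add(48406, Add(-11857, -10424))) = Mul(16570, Add(48406, -22281)) = Mul(16570, 26125) = 432891250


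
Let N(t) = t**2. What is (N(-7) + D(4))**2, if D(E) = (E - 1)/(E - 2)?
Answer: 10201/4 ≈ 2550.3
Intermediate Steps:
D(E) = (-1 + E)/(-2 + E)
(N(-7) + D(4))**2 = ((-7)**2 + (-1 + 4)/(-2 + 4))**2 = (49 + 3/2)**2 = (101/2)**2 = 10201/4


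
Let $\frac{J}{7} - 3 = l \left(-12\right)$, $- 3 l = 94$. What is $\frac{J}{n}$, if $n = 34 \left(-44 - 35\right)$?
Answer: $- \frac{2653}{2686} \approx -0.98771$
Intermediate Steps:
$l = - \frac{94}{3}$ ($l = \left(- \frac{1}{3}\right) 94 = - \frac{94}{3} \approx -31.333$)
$n = -2686$ ($n = 34 \left(-79\right) = -2686$)
$J = 2653$ ($J = 21 + 7 \left(\left(- \frac{94}{3}\right) \left(-12\right)\right) = 21 + 7 \cdot 376 = 21 + 2632 = 2653$)
$\frac{J}{n} = \frac{2653}{-2686} = 2653 \left(- \frac{1}{2686}\right) = - \frac{2653}{2686}$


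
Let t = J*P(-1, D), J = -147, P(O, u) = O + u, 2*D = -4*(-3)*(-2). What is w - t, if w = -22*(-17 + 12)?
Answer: -1801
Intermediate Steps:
D = -12 (D = (-4*(-3)*(-2))/2 = (12*(-2))/2 = (½)*(-24) = -12)
w = 110 (w = -22*(-5) = 110)
t = 1911 (t = -147*(-1 - 12) = -147*(-13) = 1911)
w - t = 110 - 1*1911 = 110 - 1911 = -1801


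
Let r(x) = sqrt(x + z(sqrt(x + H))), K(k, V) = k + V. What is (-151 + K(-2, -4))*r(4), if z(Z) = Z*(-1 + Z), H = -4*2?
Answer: -157 + 157*I ≈ -157.0 + 157.0*I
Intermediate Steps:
H = -8
K(k, V) = V + k
r(x) = sqrt(x + sqrt(-8 + x)*(-1 + sqrt(-8 + x))) (r(x) = sqrt(x + sqrt(x - 8)*(-1 + sqrt(x - 8))) = sqrt(x + sqrt(-8 + x)*(-1 + sqrt(-8 + x))))
(-151 + K(-2, -4))*r(4) = (-151 + (-4 - 2))*sqrt(-8 - sqrt(-8 + 4) + 2*4) = (-151 - 6)*sqrt(-8 - sqrt(-4) + 8) = -157*sqrt(-8 - 2*I + 8) = -(157 - 157*I) = -157*(1 - I) = -157 + 157*I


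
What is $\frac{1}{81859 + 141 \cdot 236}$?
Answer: $\frac{1}{115135} \approx 8.6855 \cdot 10^{-6}$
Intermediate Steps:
$\frac{1}{81859 + 141 \cdot 236} = \frac{1}{81859 + 33276} = \frac{1}{115135}$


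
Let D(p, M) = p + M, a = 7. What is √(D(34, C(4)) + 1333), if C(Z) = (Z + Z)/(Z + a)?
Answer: √165495/11 ≈ 36.983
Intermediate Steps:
C(Z) = 2*Z/(7 + Z) (C(Z) = (Z + Z)/(Z + 7) = (2*Z)/(7 + Z) = 2*Z/(7 + Z))
D(p, M) = M + p
√(D(34, C(4)) + 1333) = √((2*4/(7 + 4) + 34) + 1333) = √((2*4/11 + 34) + 1333) = √((2*4*(1/11) + 34) + 1333) = √((8/11 + 34) + 1333) = √(382/11 + 1333) = √(15045/11) = √165495/11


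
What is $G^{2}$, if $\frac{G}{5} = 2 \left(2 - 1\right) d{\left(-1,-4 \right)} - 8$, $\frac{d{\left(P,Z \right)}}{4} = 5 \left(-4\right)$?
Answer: $705600$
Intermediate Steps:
$d{\left(P,Z \right)} = -80$ ($d{\left(P,Z \right)} = 4 \cdot 5 \left(-4\right) = 4 \left(-20\right) = -80$)
$G = -840$ ($G = 5 \left(2 \left(2 - 1\right) \left(-80\right) - 8\right) = 5 \left(2 \cdot 1 \left(-80\right) - 8\right) = 5 \left(2 \left(-80\right) - 8\right) = 5 \left(-160 - 8\right) = 5 \left(-168\right) = -840$)
$G^{2} = \left(-840\right)^{2} = 705600$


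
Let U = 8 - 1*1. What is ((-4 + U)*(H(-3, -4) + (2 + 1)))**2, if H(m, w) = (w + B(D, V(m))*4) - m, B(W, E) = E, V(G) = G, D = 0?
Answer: 900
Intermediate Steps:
U = 7 (U = 8 - 1 = 7)
H(m, w) = w + 3*m (H(m, w) = (w + m*4) - m = (w + 4*m) - m = w + 3*m)
((-4 + U)*(H(-3, -4) + (2 + 1)))**2 = ((-4 + 7)*((-4 + 3*(-3)) + (2 + 1)))**2 = (3*((-4 - 9) + 3))**2 = (3*(-13 + 3))**2 = (3*(-10))**2 = (-30)**2 = 900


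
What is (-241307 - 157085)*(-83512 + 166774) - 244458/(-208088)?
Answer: -3451234649340747/104044 ≈ -3.3171e+10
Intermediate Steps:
(-241307 - 157085)*(-83512 + 166774) - 244458/(-208088) = -398392*83262 - 244458*(-1)/208088 = -33170914704 - 1*(-122229/104044) = -33170914704 + 122229/104044 = -3451234649340747/104044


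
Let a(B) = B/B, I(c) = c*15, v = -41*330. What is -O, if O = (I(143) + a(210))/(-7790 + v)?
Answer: 1073/10660 ≈ 0.10066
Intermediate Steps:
v = -13530
I(c) = 15*c
a(B) = 1
O = -1073/10660 (O = (15*143 + 1)/(-7790 - 13530) = (2145 + 1)/(-21320) = 2146*(-1/21320) = -1073/10660 ≈ -0.10066)
-O = -1*(-1073/10660) = 1073/10660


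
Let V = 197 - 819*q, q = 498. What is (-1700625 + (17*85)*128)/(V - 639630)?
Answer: 303133/209459 ≈ 1.4472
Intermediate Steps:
V = -407665 (V = 197 - 819*498 = 197 - 407862 = -407665)
(-1700625 + (17*85)*128)/(V - 639630) = (-1700625 + (17*85)*128)/(-407665 - 639630) = (-1700625 + 1445*128)/(-1047295) = (-1700625 + 184960)*(-1/1047295) = -1515665*(-1/1047295) = 303133/209459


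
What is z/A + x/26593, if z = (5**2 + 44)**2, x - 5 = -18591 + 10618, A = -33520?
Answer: -393696633/891397360 ≈ -0.44166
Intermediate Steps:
x = -7968 (x = 5 + (-18591 + 10618) = 5 - 7973 = -7968)
z = 4761 (z = (25 + 44)**2 = 69**2 = 4761)
z/A + x/26593 = 4761/(-33520) - 7968/26593 = 4761*(-1/33520) - 7968*1/26593 = -4761/33520 - 7968/26593 = -393696633/891397360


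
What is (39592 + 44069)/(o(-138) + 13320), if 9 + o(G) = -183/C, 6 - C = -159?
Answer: 4601355/732044 ≈ 6.2856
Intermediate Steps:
C = 165 (C = 6 - 1*(-159) = 6 + 159 = 165)
o(G) = -556/55 (o(G) = -9 - 183/165 = -9 - 183*1/165 = -9 - 61/55 = -556/55)
(39592 + 44069)/(o(-138) + 13320) = (39592 + 44069)/(-556/55 + 13320) = 83661/(732044/55) = 83661*(55/732044) = 4601355/732044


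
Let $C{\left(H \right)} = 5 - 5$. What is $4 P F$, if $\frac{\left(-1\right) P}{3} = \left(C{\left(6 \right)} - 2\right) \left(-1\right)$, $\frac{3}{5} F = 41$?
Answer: $-1640$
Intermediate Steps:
$C{\left(H \right)} = 0$ ($C{\left(H \right)} = 5 - 5 = 0$)
$F = \frac{205}{3}$ ($F = \frac{5}{3} \cdot 41 = \frac{205}{3} \approx 68.333$)
$P = -6$ ($P = - 3 \left(0 - 2\right) \left(-1\right) = - 3 \left(\left(-2\right) \left(-1\right)\right) = \left(-3\right) 2 = -6$)
$4 P F = 4 \left(-6\right) \frac{205}{3} = \left(-24\right) \frac{205}{3} = -1640$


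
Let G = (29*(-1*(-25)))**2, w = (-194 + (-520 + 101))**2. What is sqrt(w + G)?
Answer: sqrt(901394) ≈ 949.42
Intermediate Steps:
w = 375769 (w = (-194 - 419)**2 = (-613)**2 = 375769)
G = 525625 (G = (29*25)**2 = 725**2 = 525625)
sqrt(w + G) = sqrt(375769 + 525625) = sqrt(901394)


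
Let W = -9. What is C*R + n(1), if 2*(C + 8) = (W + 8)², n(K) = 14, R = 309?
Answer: -4607/2 ≈ -2303.5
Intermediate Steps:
C = -15/2 (C = -8 + (-9 + 8)²/2 = -8 + (½)*(-1)² = -8 + (½)*1 = -8 + ½ = -15/2 ≈ -7.5000)
C*R + n(1) = -15/2*309 + 14 = -4635/2 + 14 = -4607/2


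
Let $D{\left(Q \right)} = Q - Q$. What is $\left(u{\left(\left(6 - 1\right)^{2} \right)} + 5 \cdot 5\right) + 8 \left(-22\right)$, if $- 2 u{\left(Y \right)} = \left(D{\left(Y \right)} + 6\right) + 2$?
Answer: $-155$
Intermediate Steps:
$D{\left(Q \right)} = 0$
$u{\left(Y \right)} = -4$ ($u{\left(Y \right)} = - \frac{\left(0 + 6\right) + 2}{2} = - \frac{6 + 2}{2} = \left(- \frac{1}{2}\right) 8 = -4$)
$\left(u{\left(\left(6 - 1\right)^{2} \right)} + 5 \cdot 5\right) + 8 \left(-22\right) = \left(-4 + 5 \cdot 5\right) + 8 \left(-22\right) = \left(-4 + 25\right) - 176 = 21 - 176 = -155$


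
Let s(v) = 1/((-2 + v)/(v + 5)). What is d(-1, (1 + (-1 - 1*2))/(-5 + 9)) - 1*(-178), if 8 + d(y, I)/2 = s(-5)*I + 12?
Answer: 186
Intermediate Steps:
s(v) = (5 + v)/(-2 + v) (s(v) = 1/((-2 + v)/(5 + v)) = (5 + v)/(-2 + v))
d(y, I) = 8 (d(y, I) = -16 + 2*(((5 - 5)/(-2 - 5))*I + 12) = -16 + 2*((0/(-7))*I + 12) = -16 + 2*((-⅐*0)*I + 12) = -16 + 2*(0*I + 12) = -16 + 2*(0 + 12) = -16 + 2*12 = -16 + 24 = 8)
d(-1, (1 + (-1 - 1*2))/(-5 + 9)) - 1*(-178) = 8 - 1*(-178) = 8 + 178 = 186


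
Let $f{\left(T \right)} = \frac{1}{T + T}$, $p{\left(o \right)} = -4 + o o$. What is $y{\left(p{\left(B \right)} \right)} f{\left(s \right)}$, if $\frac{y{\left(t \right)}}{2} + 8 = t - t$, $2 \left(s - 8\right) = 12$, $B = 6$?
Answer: $- \frac{4}{7} \approx -0.57143$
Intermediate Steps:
$s = 14$ ($s = 8 + \frac{1}{2} \cdot 12 = 8 + 6 = 14$)
$p{\left(o \right)} = -4 + o^{2}$
$y{\left(t \right)} = -16$ ($y{\left(t \right)} = -16 + 2 \left(t - t\right) = -16 + 2 \cdot 0 = -16 + 0 = -16$)
$f{\left(T \right)} = \frac{1}{2 T}$
$y{\left(p{\left(B \right)} \right)} f{\left(s \right)} = - 16 \frac{1}{2 \cdot 14} = - 16 \cdot \frac{1}{2} \cdot \frac{1}{14} = \left(-16\right) \frac{1}{28} = - \frac{4}{7}$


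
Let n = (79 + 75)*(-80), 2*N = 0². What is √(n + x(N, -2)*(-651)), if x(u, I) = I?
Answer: I*√11018 ≈ 104.97*I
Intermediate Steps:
N = 0 (N = (½)*0² = (½)*0 = 0)
n = -12320 (n = 154*(-80) = -12320)
√(n + x(N, -2)*(-651)) = √(-12320 - 2*(-651)) = √(-12320 + 1302) = √(-11018) = I*√11018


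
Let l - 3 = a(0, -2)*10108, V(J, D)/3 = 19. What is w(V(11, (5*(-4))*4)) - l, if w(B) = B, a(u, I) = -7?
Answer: 70810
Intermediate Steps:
V(J, D) = 57 (V(J, D) = 3*19 = 57)
l = -70753 (l = 3 - 7*10108 = 3 - 70756 = -70753)
w(V(11, (5*(-4))*4)) - l = 57 - 1*(-70753) = 57 + 70753 = 70810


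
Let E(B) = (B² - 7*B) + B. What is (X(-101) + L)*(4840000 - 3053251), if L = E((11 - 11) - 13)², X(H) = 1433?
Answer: 111568181058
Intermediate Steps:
E(B) = B² - 6*B
L = 61009 (L = (((11 - 11) - 13)*(-6 + ((11 - 11) - 13)))² = ((0 - 13)*(-6 + (0 - 13)))² = (-13*(-6 - 13))² = (-13*(-19))² = 247² = 61009)
(X(-101) + L)*(4840000 - 3053251) = (1433 + 61009)*(4840000 - 3053251) = 62442*1786749 = 111568181058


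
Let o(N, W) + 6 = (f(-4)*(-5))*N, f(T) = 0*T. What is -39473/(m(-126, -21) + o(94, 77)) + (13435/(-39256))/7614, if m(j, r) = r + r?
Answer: 61449421631/74723796 ≈ 822.35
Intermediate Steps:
f(T) = 0
m(j, r) = 2*r
o(N, W) = -6 (o(N, W) = -6 + (0*(-5))*N = -6 + 0*N = -6 + 0 = -6)
-39473/(m(-126, -21) + o(94, 77)) + (13435/(-39256))/7614 = -39473/(2*(-21) - 6) + (13435/(-39256))/7614 = -39473/(-42 - 6) + (13435*(-1/39256))*(1/7614) = -39473/(-48) - 13435/39256*1/7614 = -39473*(-1/48) - 13435/298895184 = 39473/48 - 13435/298895184 = 61449421631/74723796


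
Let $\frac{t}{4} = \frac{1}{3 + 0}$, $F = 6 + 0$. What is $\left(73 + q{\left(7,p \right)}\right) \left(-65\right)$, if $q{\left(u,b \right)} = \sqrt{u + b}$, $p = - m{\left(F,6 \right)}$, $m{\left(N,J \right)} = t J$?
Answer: $-4745 - 65 i \approx -4745.0 - 65.0 i$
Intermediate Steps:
$F = 6$
$t = \frac{4}{3}$ ($t = \frac{4}{3 + 0} = \frac{4}{3} \approx 1.3333$)
$m{\left(N,J \right)} = \frac{4 J}{3}$
$p = -8$ ($p = - \frac{4 \cdot 6}{3} = \left(-1\right) 8 = -8$)
$q{\left(u,b \right)} = \sqrt{b + u}$
$\left(73 + q{\left(7,p \right)}\right) \left(-65\right) = \left(73 + \sqrt{-8 + 7}\right) \left(-65\right) = \left(73 + \sqrt{-1}\right) \left(-65\right) = \left(73 + i\right) \left(-65\right) = -4745 - 65 i$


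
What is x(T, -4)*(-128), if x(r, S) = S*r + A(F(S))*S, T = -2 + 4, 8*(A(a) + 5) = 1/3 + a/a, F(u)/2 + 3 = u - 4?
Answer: -4352/3 ≈ -1450.7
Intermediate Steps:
F(u) = -14 + 2*u (F(u) = -6 + 2*(u - 4) = -6 + 2*(-4 + u) = -6 + (-8 + 2*u) = -14 + 2*u)
A(a) = -29/6 (A(a) = -5 + (1/3 + a/a)/8 = -5 + (1*(1/3) + 1)/8 = -5 + (1/3 + 1)/8 = -5 + (1/8)*(4/3) = -5 + 1/6 = -29/6)
T = 2
x(r, S) = -29*S/6 + S*r (x(r, S) = S*r - 29*S/6 = -29*S/6 + S*r)
x(T, -4)*(-128) = ((1/6)*(-4)*(-29 + 6*2))*(-128) = ((1/6)*(-4)*(-29 + 12))*(-128) = ((1/6)*(-4)*(-17))*(-128) = (34/3)*(-128) = -4352/3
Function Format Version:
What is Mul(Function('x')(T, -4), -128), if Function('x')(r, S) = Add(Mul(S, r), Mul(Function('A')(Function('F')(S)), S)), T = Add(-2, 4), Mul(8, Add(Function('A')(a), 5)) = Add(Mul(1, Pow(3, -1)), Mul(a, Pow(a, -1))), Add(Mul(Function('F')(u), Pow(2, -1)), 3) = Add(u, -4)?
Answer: Rational(-4352, 3) ≈ -1450.7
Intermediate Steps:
Function('F')(u) = Add(-14, Mul(2, u)) (Function('F')(u) = Add(-6, Mul(2, Add(u, -4))) = Add(-6, Mul(2, Add(-4, u))) = Add(-6, Add(-8, Mul(2, u))) = Add(-14, Mul(2, u)))
Function('A')(a) = Rational(-29, 6) (Function('A')(a) = Add(-5, Mul(Rational(1, 8), Add(Mul(1, Pow(3, -1)), Mul(a, Pow(a, -1))))) = Add(-5, Mul(Rational(1, 8), Add(Mul(1, Rational(1, 3)), 1))) = Add(-5, Mul(Rational(1, 8), Add(Rational(1, 3), 1))) = Add(-5, Mul(Rational(1, 8), Rational(4, 3))) = Add(-5, Rational(1, 6)) = Rational(-29, 6))
T = 2
Function('x')(r, S) = Add(Mul(Rational(-29, 6), S), Mul(S, r)) (Function('x')(r, S) = Add(Mul(S, r), Mul(Rational(-29, 6), S)) = Add(Mul(Rational(-29, 6), S), Mul(S, r)))
Mul(Function('x')(T, -4), -128) = Mul(Mul(Rational(1, 6), -4, Add(-29, Mul(6, 2))), -128) = Mul(Mul(Rational(1, 6), -4, Add(-29, 12)), -128) = Mul(Mul(Rational(1, 6), -4, -17), -128) = Mul(Rational(34, 3), -128) = Rational(-4352, 3)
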